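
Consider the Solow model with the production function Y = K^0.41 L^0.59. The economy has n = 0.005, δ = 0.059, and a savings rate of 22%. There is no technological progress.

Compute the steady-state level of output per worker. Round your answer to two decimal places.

At the steady state, Δk = 0, so s·k^α = (n + δ)·k.
Dividing both sides by k: k^(1−α) = s / (n + δ).
k^0.59 = 0.22 / (0.005 + 0.059) = 0.22 / 0.064 = 3.4375
k* = 3.4375^(1/0.59) ≈ 8.1075
y* = (k*)^α = 8.1075^0.41 ≈ 2.3585

y* = 2.36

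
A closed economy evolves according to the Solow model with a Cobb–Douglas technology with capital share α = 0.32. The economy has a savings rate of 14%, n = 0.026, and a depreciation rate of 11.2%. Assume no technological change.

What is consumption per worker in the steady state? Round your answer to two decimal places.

At the steady state, Δk = 0, so s·k^α = (n + δ)·k.
Rearranging, k^(1−α) = s / (n + δ).
k^0.68 = 0.14 / (0.026 + 0.112) = 0.14 / 0.138 = 1.0145
k* = 1.0145^(1/0.68) ≈ 1.0214
y* = (k*)^α = 1.0214^0.32 ≈ 1.0068
c* = (1 − s)·y* = (1 − 0.14) × 1.0068 ≈ 0.8658

c* = 0.87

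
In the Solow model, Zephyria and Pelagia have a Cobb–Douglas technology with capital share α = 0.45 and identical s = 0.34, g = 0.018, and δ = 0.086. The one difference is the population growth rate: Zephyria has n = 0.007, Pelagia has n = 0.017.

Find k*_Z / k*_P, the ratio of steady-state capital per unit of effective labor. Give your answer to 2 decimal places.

ratio ≈ 1.17

Steady-state k* = [s/(n + g + δ)]^(1/(1−α)), so the ratio is [ (s_Z/(n + g + δ)_Z) / (s_P/(n + g + δ)_P) ]^1.8182.
s_Z/(n + g + δ)_Z = 0.34/0.111 = 3.0631; s_P/(n + g + δ)_P = 0.34/0.121 = 2.8099.
Ratio = (3.0631/2.8099)^1.8182 = 1.0901^1.8182 ≈ 1.1698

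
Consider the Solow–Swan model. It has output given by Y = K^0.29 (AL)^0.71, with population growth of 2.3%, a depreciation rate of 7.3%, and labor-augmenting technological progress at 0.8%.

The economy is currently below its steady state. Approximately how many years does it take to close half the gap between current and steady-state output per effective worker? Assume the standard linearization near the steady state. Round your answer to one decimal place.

Near the steady state the convergence rate is λ = (1 − α)(n + g + δ).
λ = (1 − 0.29) × 0.104 = 0.71 × 0.104 = 0.07384
Half-life = ln 2 / λ = 0.6931 / 0.07384 ≈ 9.39 years

about 9.4 years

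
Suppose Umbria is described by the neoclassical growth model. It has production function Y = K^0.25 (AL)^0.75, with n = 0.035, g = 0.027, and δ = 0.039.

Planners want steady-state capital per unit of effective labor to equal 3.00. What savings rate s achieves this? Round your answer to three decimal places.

s ≈ 0.230

In steady state, investment equals break-even investment: s·k^α = (n + g + δ)·k.
So s / (n + g + δ) = (k*)^(1−α) = 3.00^0.75 = 2.2795.
Therefore s = 2.2795 × (n + g + δ) = 2.2795 × 0.101 = 0.2302.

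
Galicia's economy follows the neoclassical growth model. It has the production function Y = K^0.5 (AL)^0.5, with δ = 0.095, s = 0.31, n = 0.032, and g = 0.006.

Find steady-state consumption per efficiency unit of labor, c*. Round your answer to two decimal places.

In steady state, investment equals break-even investment: s·k^α = (n + g + δ)·k.
Dividing both sides by k: k^(1−α) = s / (n + g + δ).
k^0.5 = 0.31 / (0.032 + 0.006 + 0.095) = 0.31 / 0.133 = 2.3308
k* = 2.3308^(1/0.5) ≈ 5.4326
y* = (k*)^α = 5.4326^0.5 ≈ 2.3308
c* = (1 − s)·y* = (1 − 0.31) × 2.3308 ≈ 1.6083

c* ≈ 1.61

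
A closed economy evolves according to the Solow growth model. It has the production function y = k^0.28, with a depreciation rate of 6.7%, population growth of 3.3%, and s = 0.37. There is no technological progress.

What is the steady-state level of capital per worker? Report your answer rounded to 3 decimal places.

k* = 6.154

In steady state, investment equals break-even investment: s·k^α = (n + δ)·k.
Rearranging, k^(1−α) = s / (n + δ).
k^0.72 = 0.37 / (0.033 + 0.067) = 0.37 / 0.100 = 3.7000
k* = 3.7000^(1/0.72) ≈ 6.1542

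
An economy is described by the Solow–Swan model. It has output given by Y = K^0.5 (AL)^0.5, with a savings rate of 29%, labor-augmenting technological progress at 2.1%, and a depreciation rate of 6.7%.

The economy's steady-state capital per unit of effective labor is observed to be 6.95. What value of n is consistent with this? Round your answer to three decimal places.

n ≈ 0.022

At the steady state, Δk = 0, so s·k^α = (n + g + δ)·k.
So s / (n + g + δ) = (k*)^(1−α) = 6.95^0.5 = 2.6363.
Therefore n + g + δ = s / 2.6363 = 0.29 / 2.6363 = 0.1100, so n = 0.1100 − 0.088 = 0.0220.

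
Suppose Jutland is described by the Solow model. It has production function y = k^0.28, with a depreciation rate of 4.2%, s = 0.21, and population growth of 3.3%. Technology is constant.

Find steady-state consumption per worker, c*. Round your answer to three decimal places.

c* ≈ 1.179

Steady state requires s·f(k) = (n + δ)·k, i.e. s·k^α = (n + δ)·k.
Dividing both sides by k: k^(1−α) = s / (n + δ).
k^0.72 = 0.21 / (0.033 + 0.042) = 0.21 / 0.075 = 2.8000
k* = 2.8000^(1/0.72) ≈ 4.1788
y* = (k*)^α = 4.1788^0.28 ≈ 1.4924
c* = (1 − s)·y* = (1 − 0.21) × 1.4924 ≈ 1.1790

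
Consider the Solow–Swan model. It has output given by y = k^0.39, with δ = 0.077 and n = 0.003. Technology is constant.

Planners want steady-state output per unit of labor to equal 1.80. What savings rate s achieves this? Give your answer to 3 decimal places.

Steady state requires s·f(k) = (n + δ)·k, i.e. s·k^α = (n + δ)·k.
Since y* = [s/(n + δ)]^(α/(1−α)), we have s/(n + δ) = (y*)^((1−α)/α) = 1.80^1.5641 = 2.5077.
Therefore s = 2.5077 × (n + δ) = 2.5077 × 0.080 = 0.2006.

s ≈ 0.201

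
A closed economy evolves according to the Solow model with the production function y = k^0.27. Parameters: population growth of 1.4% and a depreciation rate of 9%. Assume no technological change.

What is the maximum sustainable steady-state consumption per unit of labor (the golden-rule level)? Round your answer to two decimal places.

At the golden rule, f'(k) = n + δ, so α·k^(α−1) = n + δ and k_gold = (α/(n + δ))^(1/(1−α)).
k_gold = (0.27/0.104)^(1/0.73) = 2.5962^1.3699 ≈ 3.6949
c_gold = f(k_gold) − (n + δ)·k_gold = 1.4232 − 0.104×3.6949 ≈ 1.0389

c_gold ≈ 1.04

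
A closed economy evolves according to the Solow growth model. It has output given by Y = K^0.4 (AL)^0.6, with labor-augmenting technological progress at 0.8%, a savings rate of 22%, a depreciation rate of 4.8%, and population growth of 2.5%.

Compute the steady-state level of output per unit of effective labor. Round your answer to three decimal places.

y* = 1.947

At the steady state, Δk = 0, so s·k^α = (n + g + δ)·k.
Rearranging, k^(1−α) = s / (n + g + δ).
k^0.6 = 0.22 / (0.025 + 0.008 + 0.048) = 0.22 / 0.081 = 2.7160
k* = 2.7160^(1/0.6) ≈ 5.2871
y* = (k*)^α = 5.2871^0.4 ≈ 1.9466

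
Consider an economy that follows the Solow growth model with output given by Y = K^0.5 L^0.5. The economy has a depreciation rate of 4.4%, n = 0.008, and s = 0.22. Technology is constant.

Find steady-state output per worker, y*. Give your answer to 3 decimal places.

At the steady state, Δk = 0, so s·k^α = (n + δ)·k.
Rearranging, k^(1−α) = s / (n + δ).
k^0.5 = 0.22 / (0.008 + 0.044) = 0.22 / 0.052 = 4.2308
k* = 4.2308^(1/0.5) ≈ 17.8997
y* = (k*)^α = 17.8997^0.5 ≈ 4.2308

y* = 4.231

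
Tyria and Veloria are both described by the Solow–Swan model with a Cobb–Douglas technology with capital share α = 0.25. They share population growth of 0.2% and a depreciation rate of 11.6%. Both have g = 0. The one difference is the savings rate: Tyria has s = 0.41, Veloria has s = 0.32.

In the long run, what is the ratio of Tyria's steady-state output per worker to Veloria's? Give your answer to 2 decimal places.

Steady-state y* = [s/(n + δ)]^(α/(1−α)), so the ratio is [ (s_T/(n + δ)_T) / (s_V/(n + δ)_V) ]^0.3333.
s_T/(n + δ)_T = 0.41/0.118 = 3.4746; s_V/(n + δ)_V = 0.32/0.118 = 2.7119.
Ratio = (3.4746/2.7119)^0.3333 = 1.2812^0.3333 ≈ 1.0861

y*_T / y*_V ≈ 1.09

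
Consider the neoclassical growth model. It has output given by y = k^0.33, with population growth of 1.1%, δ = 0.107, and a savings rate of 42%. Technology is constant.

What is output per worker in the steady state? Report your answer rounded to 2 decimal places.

y* = 1.87

At the steady state, Δk = 0, so s·k^α = (n + δ)·k.
Dividing both sides by k: k^(1−α) = s / (n + δ).
k^0.67 = 0.42 / (0.011 + 0.107) = 0.42 / 0.118 = 3.5593
k* = 3.5593^(1/0.67) ≈ 6.6517
y* = (k*)^α = 6.6517^0.33 ≈ 1.8688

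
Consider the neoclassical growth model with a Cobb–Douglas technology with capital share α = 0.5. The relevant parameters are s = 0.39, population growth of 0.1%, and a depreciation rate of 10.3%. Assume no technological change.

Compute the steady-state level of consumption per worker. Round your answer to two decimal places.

Steady state requires s·f(k) = (n + δ)·k, i.e. s·k^α = (n + δ)·k.
Rearranging, k^(1−α) = s / (n + δ).
k^0.5 = 0.39 / (0.001 + 0.103) = 0.39 / 0.104 = 3.7500
k* = 3.7500^(1/0.5) ≈ 14.0625
y* = (k*)^α = 14.0625^0.5 ≈ 3.7500
c* = (1 − s)·y* = (1 − 0.39) × 3.7500 ≈ 2.2875

c* ≈ 2.29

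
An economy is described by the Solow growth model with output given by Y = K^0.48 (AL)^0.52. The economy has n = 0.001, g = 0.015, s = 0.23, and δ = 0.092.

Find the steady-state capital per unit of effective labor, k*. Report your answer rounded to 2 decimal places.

At the steady state, Δk = 0, so s·k^α = (n + g + δ)·k.
Dividing both sides by k: k^(1−α) = s / (n + g + δ).
k^0.52 = 0.23 / (0.001 + 0.015 + 0.092) = 0.23 / 0.108 = 2.1296
k* = 2.1296^(1/0.52) ≈ 4.2790

k* ≈ 4.28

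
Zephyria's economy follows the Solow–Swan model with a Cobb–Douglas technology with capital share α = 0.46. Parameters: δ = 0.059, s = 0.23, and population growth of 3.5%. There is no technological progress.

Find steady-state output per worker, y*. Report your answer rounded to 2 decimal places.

y* = 2.14

At the steady state, Δk = 0, so s·k^α = (n + δ)·k.
Dividing both sides by k: k^(1−α) = s / (n + δ).
k^0.54 = 0.23 / (0.035 + 0.059) = 0.23 / 0.094 = 2.4468
k* = 2.4468^(1/0.54) ≈ 5.2436
y* = (k*)^α = 5.2436^0.46 ≈ 2.1430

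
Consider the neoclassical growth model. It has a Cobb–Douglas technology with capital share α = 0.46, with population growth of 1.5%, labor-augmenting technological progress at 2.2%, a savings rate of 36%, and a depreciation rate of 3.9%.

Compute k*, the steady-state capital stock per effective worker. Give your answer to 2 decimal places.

k* = 17.82

In steady state, investment equals break-even investment: s·k^α = (n + g + δ)·k.
Rearranging, k^(1−α) = s / (n + g + δ).
k^0.54 = 0.36 / (0.015 + 0.022 + 0.039) = 0.36 / 0.076 = 4.7368
k* = 4.7368^(1/0.54) ≈ 17.8196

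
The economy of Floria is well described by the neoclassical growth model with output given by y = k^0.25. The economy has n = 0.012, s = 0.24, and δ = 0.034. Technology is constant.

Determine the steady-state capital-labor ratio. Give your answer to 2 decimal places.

Steady state requires s·f(k) = (n + δ)·k, i.e. s·k^α = (n + δ)·k.
Rearranging, k^(1−α) = s / (n + δ).
k^0.75 = 0.24 / (0.012 + 0.034) = 0.24 / 0.046 = 5.2174
k* = 5.2174^(1/0.75) ≈ 9.0491

k* = 9.05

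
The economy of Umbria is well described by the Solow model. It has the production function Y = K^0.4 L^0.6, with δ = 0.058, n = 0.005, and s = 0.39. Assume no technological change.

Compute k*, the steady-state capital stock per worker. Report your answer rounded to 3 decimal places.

At the steady state, Δk = 0, so s·k^α = (n + δ)·k.
Dividing both sides by k: k^(1−α) = s / (n + δ).
k^0.6 = 0.39 / (0.005 + 0.058) = 0.39 / 0.063 = 6.1905
k* = 6.1905^(1/0.6) ≈ 20.8710

k* ≈ 20.871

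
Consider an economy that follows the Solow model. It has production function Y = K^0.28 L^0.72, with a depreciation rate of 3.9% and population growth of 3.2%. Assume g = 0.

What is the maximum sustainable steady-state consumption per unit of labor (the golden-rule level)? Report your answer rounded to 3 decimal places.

At the golden rule, f'(k) = n + δ, so α·k^(α−1) = n + δ and k_gold = (α/(n + δ))^(1/(1−α)).
k_gold = (0.28/0.071)^(1/0.72) = 3.9437^1.3889 ≈ 6.7244
c_gold = f(k_gold) − (n + δ)·k_gold = 1.7051 − 0.071×6.7244 ≈ 1.2277

c_gold ≈ 1.228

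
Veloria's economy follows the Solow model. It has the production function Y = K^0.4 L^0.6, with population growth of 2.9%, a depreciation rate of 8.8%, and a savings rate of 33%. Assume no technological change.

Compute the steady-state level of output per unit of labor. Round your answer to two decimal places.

Steady state requires s·f(k) = (n + δ)·k, i.e. s·k^α = (n + δ)·k.
Dividing both sides by k: k^(1−α) = s / (n + δ).
k^0.6 = 0.33 / (0.029 + 0.088) = 0.33 / 0.117 = 2.8205
k* = 2.8205^(1/0.6) ≈ 5.6305
y* = (k*)^α = 5.6305^0.4 ≈ 1.9963

y* ≈ 2.00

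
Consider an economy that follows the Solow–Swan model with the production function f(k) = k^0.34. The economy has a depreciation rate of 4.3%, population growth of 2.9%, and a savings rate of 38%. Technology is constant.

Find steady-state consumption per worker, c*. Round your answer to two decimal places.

In steady state, investment equals break-even investment: s·k^α = (n + δ)·k.
Rearranging, k^(1−α) = s / (n + δ).
k^0.66 = 0.38 / (0.029 + 0.043) = 0.38 / 0.072 = 5.2778
k* = 5.2778^(1/0.66) ≈ 12.4344
y* = (k*)^α = 12.4344^0.34 ≈ 2.3560
c* = (1 − s)·y* = (1 − 0.38) × 2.3560 ≈ 1.4607

c* ≈ 1.46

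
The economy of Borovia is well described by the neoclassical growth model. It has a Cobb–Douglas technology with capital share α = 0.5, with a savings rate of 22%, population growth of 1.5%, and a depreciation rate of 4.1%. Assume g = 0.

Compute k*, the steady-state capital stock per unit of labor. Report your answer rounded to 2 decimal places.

In steady state, investment equals break-even investment: s·k^α = (n + δ)·k.
Rearranging, k^(1−α) = s / (n + δ).
k^0.5 = 0.22 / (0.015 + 0.041) = 0.22 / 0.056 = 3.9286
k* = 3.9286^(1/0.5) ≈ 15.4339

k* ≈ 15.43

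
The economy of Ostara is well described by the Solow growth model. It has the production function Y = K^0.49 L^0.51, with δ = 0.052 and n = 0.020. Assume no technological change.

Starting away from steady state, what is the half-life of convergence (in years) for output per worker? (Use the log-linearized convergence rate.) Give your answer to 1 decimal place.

about 18.9 years

Near the steady state the convergence rate is λ = (1 − α)(n + δ).
λ = (1 − 0.49) × 0.072 = 0.51 × 0.072 = 0.03672
Half-life = ln 2 / λ = 0.6931 / 0.03672 ≈ 18.88 years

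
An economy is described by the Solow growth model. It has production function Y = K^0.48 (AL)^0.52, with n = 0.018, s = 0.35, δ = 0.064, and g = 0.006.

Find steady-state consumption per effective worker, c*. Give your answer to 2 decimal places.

At the steady state, Δk = 0, so s·k^α = (n + g + δ)·k.
Dividing both sides by k: k^(1−α) = s / (n + g + δ).
k^0.52 = 0.35 / (0.018 + 0.006 + 0.064) = 0.35 / 0.088 = 3.9773
k* = 3.9773^(1/0.52) ≈ 14.2251
y* = (k*)^α = 14.2251^0.48 ≈ 3.5766
c* = (1 − s)·y* = (1 − 0.35) × 3.5766 ≈ 2.3248

c* ≈ 2.32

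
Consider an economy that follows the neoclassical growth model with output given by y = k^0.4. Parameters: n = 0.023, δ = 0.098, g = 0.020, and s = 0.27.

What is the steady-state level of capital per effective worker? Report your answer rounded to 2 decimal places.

At the steady state, Δk = 0, so s·k^α = (n + g + δ)·k.
Rearranging, k^(1−α) = s / (n + g + δ).
k^0.6 = 0.27 / (0.023 + 0.020 + 0.098) = 0.27 / 0.141 = 1.9149
k* = 1.9149^(1/0.6) ≈ 2.9529

k* ≈ 2.95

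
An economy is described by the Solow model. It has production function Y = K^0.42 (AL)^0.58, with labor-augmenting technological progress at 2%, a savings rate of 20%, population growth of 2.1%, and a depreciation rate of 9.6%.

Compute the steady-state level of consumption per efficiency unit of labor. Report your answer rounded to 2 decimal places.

At the steady state, Δk = 0, so s·k^α = (n + g + δ)·k.
Rearranging, k^(1−α) = s / (n + g + δ).
k^0.58 = 0.20 / (0.021 + 0.020 + 0.096) = 0.20 / 0.137 = 1.4599
k* = 1.4599^(1/0.58) ≈ 1.9201
y* = (k*)^α = 1.9201^0.42 ≈ 1.3152
c* = (1 − s)·y* = (1 − 0.20) × 1.3152 ≈ 1.0522

c* = 1.05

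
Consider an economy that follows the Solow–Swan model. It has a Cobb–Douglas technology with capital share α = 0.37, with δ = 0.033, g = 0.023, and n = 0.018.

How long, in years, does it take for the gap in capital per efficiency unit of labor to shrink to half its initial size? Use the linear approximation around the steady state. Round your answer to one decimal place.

t_½ ≈ 14.9 years

Near the steady state the convergence rate is λ = (1 − α)(n + g + δ).
λ = (1 − 0.37) × 0.074 = 0.63 × 0.074 = 0.04662
Half-life = ln 2 / λ = 0.6931 / 0.04662 ≈ 14.87 years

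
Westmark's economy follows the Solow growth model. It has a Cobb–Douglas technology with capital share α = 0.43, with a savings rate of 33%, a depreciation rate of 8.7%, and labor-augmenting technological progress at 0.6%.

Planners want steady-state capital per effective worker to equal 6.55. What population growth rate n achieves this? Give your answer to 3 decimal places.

n ≈ 0.020

Steady state requires s·f(k) = (n + g + δ)·k, i.e. s·k^α = (n + g + δ)·k.
So s / (n + g + δ) = (k*)^(1−α) = 6.55^0.57 = 2.9192.
Therefore n + g + δ = s / 2.9192 = 0.33 / 2.9192 = 0.1130, so n = 0.1130 − 0.093 = 0.0200.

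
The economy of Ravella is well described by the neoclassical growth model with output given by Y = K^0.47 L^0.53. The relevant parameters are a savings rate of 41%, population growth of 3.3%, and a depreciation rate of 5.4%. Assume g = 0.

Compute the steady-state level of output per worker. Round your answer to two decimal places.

y* = 3.95

Steady state requires s·f(k) = (n + δ)·k, i.e. s·k^α = (n + δ)·k.
Rearranging, k^(1−α) = s / (n + δ).
k^0.53 = 0.41 / (0.033 + 0.054) = 0.41 / 0.087 = 4.7126
k* = 4.7126^(1/0.53) ≈ 18.6339
y* = (k*)^α = 18.6339^0.47 ≈ 3.9541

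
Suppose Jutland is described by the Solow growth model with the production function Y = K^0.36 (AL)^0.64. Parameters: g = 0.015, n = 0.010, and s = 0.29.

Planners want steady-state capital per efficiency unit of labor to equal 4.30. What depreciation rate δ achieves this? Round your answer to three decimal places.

δ ≈ 0.089

In steady state, investment equals break-even investment: s·k^α = (n + g + δ)·k.
So s / (n + g + δ) = (k*)^(1−α) = 4.30^0.64 = 2.5434.
Therefore n + g + δ = s / 2.5434 = 0.29 / 2.5434 = 0.1140, so δ = 0.1140 − 0.025 = 0.0890.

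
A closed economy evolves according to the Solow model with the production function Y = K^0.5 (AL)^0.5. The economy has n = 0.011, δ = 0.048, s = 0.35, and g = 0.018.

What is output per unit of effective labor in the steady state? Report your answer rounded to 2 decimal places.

Steady state requires s·f(k) = (n + g + δ)·k, i.e. s·k^α = (n + g + δ)·k.
Dividing both sides by k: k^(1−α) = s / (n + g + δ).
k^0.5 = 0.35 / (0.011 + 0.018 + 0.048) = 0.35 / 0.077 = 4.5455
k* = 4.5455^(1/0.5) ≈ 20.6616
y* = (k*)^α = 20.6616^0.5 ≈ 4.5455

y* ≈ 4.55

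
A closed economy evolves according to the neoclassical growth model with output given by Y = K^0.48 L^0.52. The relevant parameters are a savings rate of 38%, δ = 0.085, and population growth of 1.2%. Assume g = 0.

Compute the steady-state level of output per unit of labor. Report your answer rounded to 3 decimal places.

At the steady state, Δk = 0, so s·k^α = (n + δ)·k.
Dividing both sides by k: k^(1−α) = s / (n + δ).
k^0.52 = 0.38 / (0.012 + 0.085) = 0.38 / 0.097 = 3.9175
k* = 3.9175^(1/0.52) ≈ 13.8166
y* = (k*)^α = 13.8166^0.48 ≈ 3.5269

y* ≈ 3.527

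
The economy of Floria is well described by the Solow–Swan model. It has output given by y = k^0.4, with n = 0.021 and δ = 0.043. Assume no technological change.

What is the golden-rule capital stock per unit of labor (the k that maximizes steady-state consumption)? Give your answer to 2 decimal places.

The golden rule sets f'(k) = n + δ, i.e. α·k^(α−1) = n + δ.
So k^(1−α) = α / (n + δ) = 0.4 / 0.064 = 6.2500.
k_gold = 6.2500^(1/0.6) ≈ 21.2064

k_gold ≈ 21.21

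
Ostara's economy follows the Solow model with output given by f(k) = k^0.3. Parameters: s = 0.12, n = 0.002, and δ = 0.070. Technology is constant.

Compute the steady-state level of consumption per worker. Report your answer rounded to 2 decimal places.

Steady state requires s·f(k) = (n + δ)·k, i.e. s·k^α = (n + δ)·k.
Dividing both sides by k: k^(1−α) = s / (n + δ).
k^0.7 = 0.12 / (0.002 + 0.070) = 0.12 / 0.072 = 1.6667
k* = 1.6667^(1/0.7) ≈ 2.0746
y* = (k*)^α = 2.0746^0.3 ≈ 1.2447
c* = (1 − s)·y* = (1 − 0.12) × 1.2447 ≈ 1.0953

c* ≈ 1.10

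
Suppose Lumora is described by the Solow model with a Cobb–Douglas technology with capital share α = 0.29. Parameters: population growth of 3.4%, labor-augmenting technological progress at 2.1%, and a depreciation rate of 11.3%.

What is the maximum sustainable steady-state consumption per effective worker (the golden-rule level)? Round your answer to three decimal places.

c_gold ≈ 0.887

At the golden rule, f'(k) = n + g + δ, so α·k^(α−1) = n + g + δ and k_gold = (α/(n + g + δ))^(1/(1−α)).
k_gold = (0.29/0.168)^(1/0.71) = 1.7262^1.4085 ≈ 2.1575
c_gold = f(k_gold) − (n + g + δ)·k_gold = 1.2498 − 0.168×2.1575 ≈ 0.8873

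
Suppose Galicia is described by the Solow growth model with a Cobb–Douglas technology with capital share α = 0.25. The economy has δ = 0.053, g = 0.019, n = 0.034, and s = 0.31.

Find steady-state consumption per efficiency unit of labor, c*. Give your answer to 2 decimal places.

c* ≈ 0.99

Steady state requires s·f(k) = (n + g + δ)·k, i.e. s·k^α = (n + g + δ)·k.
Rearranging, k^(1−α) = s / (n + g + δ).
k^0.75 = 0.31 / (0.034 + 0.019 + 0.053) = 0.31 / 0.106 = 2.9245
k* = 2.9245^(1/0.75) ≈ 4.1822
y* = (k*)^α = 4.1822^0.25 ≈ 1.4300
c* = (1 − s)·y* = (1 − 0.31) × 1.4300 ≈ 0.9867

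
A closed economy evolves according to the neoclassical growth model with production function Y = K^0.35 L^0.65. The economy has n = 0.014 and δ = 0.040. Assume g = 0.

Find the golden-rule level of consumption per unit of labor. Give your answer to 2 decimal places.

At the golden rule, f'(k) = n + δ, so α·k^(α−1) = n + δ and k_gold = (α/(n + δ))^(1/(1−α)).
k_gold = (0.35/0.054)^(1/0.65) = 6.4815^1.5385 ≈ 17.7322
c_gold = f(k_gold) − (n + δ)·k_gold = 2.7357 − 0.054×17.7322 ≈ 1.7782

c_gold ≈ 1.78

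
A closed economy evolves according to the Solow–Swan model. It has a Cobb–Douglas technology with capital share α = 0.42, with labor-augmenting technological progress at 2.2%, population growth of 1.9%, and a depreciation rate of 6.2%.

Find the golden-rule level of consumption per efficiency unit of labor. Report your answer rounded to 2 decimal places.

c_gold ≈ 1.60

At the golden rule, f'(k) = n + g + δ, so α·k^(α−1) = n + g + δ and k_gold = (α/(n + g + δ))^(1/(1−α)).
k_gold = (0.42/0.103)^(1/0.58) = 4.0777^1.7241 ≈ 11.2828
c_gold = f(k_gold) − (n + g + δ)·k_gold = 2.7670 − 0.103×11.2828 ≈ 1.6049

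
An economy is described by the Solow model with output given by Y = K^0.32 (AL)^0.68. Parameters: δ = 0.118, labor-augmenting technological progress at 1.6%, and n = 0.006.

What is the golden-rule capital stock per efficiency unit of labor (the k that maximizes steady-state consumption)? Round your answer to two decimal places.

k_gold ≈ 3.37

The golden rule sets f'(k) = n + g + δ, i.e. α·k^(α−1) = n + g + δ.
So k^(1−α) = α / (n + g + δ) = 0.32 / 0.140 = 2.2857.
k_gold = 2.2857^(1/0.68) ≈ 3.3726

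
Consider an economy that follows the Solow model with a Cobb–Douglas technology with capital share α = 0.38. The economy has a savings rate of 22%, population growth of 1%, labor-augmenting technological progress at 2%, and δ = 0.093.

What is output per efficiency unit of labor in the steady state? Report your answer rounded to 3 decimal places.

y* ≈ 1.428

In steady state, investment equals break-even investment: s·k^α = (n + g + δ)·k.
Rearranging, k^(1−α) = s / (n + g + δ).
k^0.62 = 0.22 / (0.010 + 0.020 + 0.093) = 0.22 / 0.123 = 1.7886
k* = 1.7886^(1/0.62) ≈ 2.5543
y* = (k*)^α = 2.5543^0.38 ≈ 1.4281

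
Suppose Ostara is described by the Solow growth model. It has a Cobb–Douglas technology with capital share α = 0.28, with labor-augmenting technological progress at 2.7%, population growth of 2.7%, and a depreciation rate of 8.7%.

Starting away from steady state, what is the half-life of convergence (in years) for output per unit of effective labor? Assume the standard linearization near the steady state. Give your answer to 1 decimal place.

t_½ ≈ 6.8 years

Near the steady state the convergence rate is λ = (1 − α)(n + g + δ).
λ = (1 − 0.28) × 0.141 = 0.72 × 0.141 = 0.10152
Half-life = ln 2 / λ = 0.6931 / 0.10152 ≈ 6.83 years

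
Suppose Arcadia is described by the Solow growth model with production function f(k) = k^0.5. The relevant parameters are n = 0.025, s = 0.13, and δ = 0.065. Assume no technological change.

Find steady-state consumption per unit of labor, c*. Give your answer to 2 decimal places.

c* ≈ 1.26

In steady state, investment equals break-even investment: s·k^α = (n + δ)·k.
Rearranging, k^(1−α) = s / (n + δ).
k^0.5 = 0.13 / (0.025 + 0.065) = 0.13 / 0.090 = 1.4444
k* = 1.4444^(1/0.5) ≈ 2.0863
y* = (k*)^α = 2.0863^0.5 ≈ 1.4444
c* = (1 − s)·y* = (1 − 0.13) × 1.4444 ≈ 1.2566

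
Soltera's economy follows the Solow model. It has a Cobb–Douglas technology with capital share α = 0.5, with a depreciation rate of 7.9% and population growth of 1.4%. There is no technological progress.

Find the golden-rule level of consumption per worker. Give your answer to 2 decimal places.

At the golden rule, f'(k) = n + δ, so α·k^(α−1) = n + δ and k_gold = (α/(n + δ))^(1/(1−α)).
k_gold = (0.5/0.093)^(1/0.5) = 5.3763^2 ≈ 28.9046
c_gold = f(k_gold) − (n + δ)·k_gold = 5.3763 − 0.093×28.9046 ≈ 2.6882

c_gold ≈ 2.69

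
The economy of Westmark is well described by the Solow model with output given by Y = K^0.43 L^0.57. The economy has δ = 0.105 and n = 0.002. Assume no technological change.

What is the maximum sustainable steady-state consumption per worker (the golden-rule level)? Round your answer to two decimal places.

At the golden rule, f'(k) = n + δ, so α·k^(α−1) = n + δ and k_gold = (α/(n + δ))^(1/(1−α)).
k_gold = (0.43/0.107)^(1/0.57) = 4.0187^1.7544 ≈ 11.4765
c_gold = f(k_gold) − (n + δ)·k_gold = 2.8557 − 0.107×11.4765 ≈ 1.6277

c_gold ≈ 1.63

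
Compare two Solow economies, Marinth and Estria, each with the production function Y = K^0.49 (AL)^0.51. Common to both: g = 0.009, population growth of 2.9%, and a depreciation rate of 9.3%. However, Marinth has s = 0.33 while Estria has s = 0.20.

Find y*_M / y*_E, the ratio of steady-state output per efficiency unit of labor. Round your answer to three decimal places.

Steady-state y* = [s/(n + g + δ)]^(α/(1−α)), so the ratio is [ (s_M/(n + g + δ)_M) / (s_E/(n + g + δ)_E) ]^0.9608.
s_M/(n + g + δ)_M = 0.33/0.131 = 2.5191; s_E/(n + g + δ)_E = 0.20/0.131 = 1.5267.
Ratio = (2.5191/1.5267)^0.9608 = 1.6500^0.9608 ≈ 1.6179

ratio ≈ 1.618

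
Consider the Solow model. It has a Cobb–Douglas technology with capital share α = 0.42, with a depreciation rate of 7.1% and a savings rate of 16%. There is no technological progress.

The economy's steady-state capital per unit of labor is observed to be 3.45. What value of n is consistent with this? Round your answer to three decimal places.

n ≈ 0.007

In steady state, investment equals break-even investment: s·k^α = (n + δ)·k.
So s / (n + δ) = (k*)^(1−α) = 3.45^0.58 = 2.0509.
Therefore n + δ = s / 2.0509 = 0.16 / 2.0509 = 0.0780, so n = 0.0780 − 0.071 = 0.0070.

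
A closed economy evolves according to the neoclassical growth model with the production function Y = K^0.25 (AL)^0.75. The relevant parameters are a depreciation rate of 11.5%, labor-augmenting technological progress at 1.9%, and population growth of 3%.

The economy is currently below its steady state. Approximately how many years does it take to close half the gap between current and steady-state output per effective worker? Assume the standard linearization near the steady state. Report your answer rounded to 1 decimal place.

half-life ≈ 5.6 years

Near the steady state the convergence rate is λ = (1 − α)(n + g + δ).
λ = (1 − 0.25) × 0.164 = 0.75 × 0.164 = 0.1230
Half-life = ln 2 / λ = 0.6931 / 0.1230 ≈ 5.63 years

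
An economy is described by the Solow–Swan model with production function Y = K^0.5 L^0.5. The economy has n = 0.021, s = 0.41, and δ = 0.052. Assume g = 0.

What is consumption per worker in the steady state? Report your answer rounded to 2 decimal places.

At the steady state, Δk = 0, so s·k^α = (n + δ)·k.
Rearranging, k^(1−α) = s / (n + δ).
k^0.5 = 0.41 / (0.021 + 0.052) = 0.41 / 0.073 = 5.6164
k* = 5.6164^(1/0.5) ≈ 31.5439
y* = (k*)^α = 31.5439^0.5 ≈ 5.6164
c* = (1 − s)·y* = (1 − 0.41) × 5.6164 ≈ 3.3137

c* ≈ 3.31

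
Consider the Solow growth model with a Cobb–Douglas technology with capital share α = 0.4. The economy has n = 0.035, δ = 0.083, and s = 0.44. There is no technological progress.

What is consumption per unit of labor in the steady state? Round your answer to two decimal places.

Steady state requires s·f(k) = (n + δ)·k, i.e. s·k^α = (n + δ)·k.
Dividing both sides by k: k^(1−α) = s / (n + δ).
k^0.6 = 0.44 / (0.035 + 0.083) = 0.44 / 0.118 = 3.7288
k* = 3.7288^(1/0.6) ≈ 8.9663
y* = (k*)^α = 8.9663^0.4 ≈ 2.4046
c* = (1 − s)·y* = (1 − 0.44) × 2.4046 ≈ 1.3466

c* ≈ 1.35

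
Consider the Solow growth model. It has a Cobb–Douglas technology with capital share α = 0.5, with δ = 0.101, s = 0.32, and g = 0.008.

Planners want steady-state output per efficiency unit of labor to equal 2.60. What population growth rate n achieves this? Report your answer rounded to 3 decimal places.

At the steady state, Δk = 0, so s·k^α = (n + g + δ)·k.
Since y* = [s/(n + g + δ)]^(α/(1−α)), we have s/(n + g + δ) = (y*)^((1−α)/α) = 2.60^1 = 2.6000.
Therefore n + g + δ = s / 2.6000 = 0.32 / 2.6000 = 0.1231, so n = 0.1231 − 0.109 = 0.0141.

n ≈ 0.014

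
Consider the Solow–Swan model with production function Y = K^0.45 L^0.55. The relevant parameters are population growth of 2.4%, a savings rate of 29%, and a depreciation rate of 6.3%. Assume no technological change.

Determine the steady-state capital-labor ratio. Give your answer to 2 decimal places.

In steady state, investment equals break-even investment: s·k^α = (n + δ)·k.
Rearranging, k^(1−α) = s / (n + δ).
k^0.55 = 0.29 / (0.024 + 0.063) = 0.29 / 0.087 = 3.3333
k* = 3.3333^(1/0.55) ≈ 8.9265

k* ≈ 8.93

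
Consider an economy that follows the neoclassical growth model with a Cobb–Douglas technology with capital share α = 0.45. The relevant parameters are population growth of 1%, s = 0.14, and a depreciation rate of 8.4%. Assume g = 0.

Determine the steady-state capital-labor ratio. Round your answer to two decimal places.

k* ≈ 2.06

At the steady state, Δk = 0, so s·k^α = (n + δ)·k.
Rearranging, k^(1−α) = s / (n + δ).
k^0.55 = 0.14 / (0.010 + 0.084) = 0.14 / 0.094 = 1.4894
k* = 1.4894^(1/0.55) ≈ 2.0633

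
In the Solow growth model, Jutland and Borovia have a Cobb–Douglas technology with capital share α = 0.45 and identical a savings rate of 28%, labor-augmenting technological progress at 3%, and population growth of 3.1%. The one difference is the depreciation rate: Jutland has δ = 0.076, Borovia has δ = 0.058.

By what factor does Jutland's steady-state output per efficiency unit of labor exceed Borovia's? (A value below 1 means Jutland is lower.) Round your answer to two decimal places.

Steady-state y* = [s/(n + g + δ)]^(α/(1−α)), so the ratio is [ (s_J/(n + g + δ)_J) / (s_B/(n + g + δ)_B) ]^0.8182.
s_J/(n + g + δ)_J = 0.28/0.137 = 2.0438; s_B/(n + g + δ)_B = 0.28/0.119 = 2.3529.
Ratio = (2.0438/2.3529)^0.8182 = 0.8686^0.8182 ≈ 0.8911

ratio ≈ 0.89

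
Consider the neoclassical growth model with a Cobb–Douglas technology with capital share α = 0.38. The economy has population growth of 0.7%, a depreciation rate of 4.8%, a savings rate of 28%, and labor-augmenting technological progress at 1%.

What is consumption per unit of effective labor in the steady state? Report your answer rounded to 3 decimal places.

At the steady state, Δk = 0, so s·k^α = (n + g + δ)·k.
Dividing both sides by k: k^(1−α) = s / (n + g + δ).
k^0.62 = 0.28 / (0.007 + 0.010 + 0.048) = 0.28 / 0.065 = 4.3077
k* = 4.3077^(1/0.62) ≈ 10.5433
y* = (k*)^α = 10.5433^0.38 ≈ 2.4475
c* = (1 − s)·y* = (1 − 0.28) × 2.4475 ≈ 1.7622

c* ≈ 1.762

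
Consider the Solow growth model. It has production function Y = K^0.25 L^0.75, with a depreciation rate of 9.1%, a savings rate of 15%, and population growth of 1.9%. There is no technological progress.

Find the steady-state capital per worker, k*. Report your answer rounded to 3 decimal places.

k* = 1.512

At the steady state, Δk = 0, so s·k^α = (n + δ)·k.
Dividing both sides by k: k^(1−α) = s / (n + δ).
k^0.75 = 0.15 / (0.019 + 0.091) = 0.15 / 0.110 = 1.3636
k* = 1.3636^(1/0.75) ≈ 1.5121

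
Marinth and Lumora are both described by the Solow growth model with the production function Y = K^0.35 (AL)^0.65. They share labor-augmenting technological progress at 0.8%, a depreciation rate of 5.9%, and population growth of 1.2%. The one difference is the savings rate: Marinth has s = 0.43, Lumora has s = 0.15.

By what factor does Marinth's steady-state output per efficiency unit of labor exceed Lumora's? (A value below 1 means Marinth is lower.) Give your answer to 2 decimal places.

y*_M / y*_L ≈ 1.76

Steady-state y* = [s/(n + g + δ)]^(α/(1−α)), so the ratio is [ (s_M/(n + g + δ)_M) / (s_L/(n + g + δ)_L) ]^0.5385.
s_M/(n + g + δ)_M = 0.43/0.079 = 5.4430; s_L/(n + g + δ)_L = 0.15/0.079 = 1.8987.
Ratio = (5.4430/1.8987)^0.5385 = 2.8667^0.5385 ≈ 1.7632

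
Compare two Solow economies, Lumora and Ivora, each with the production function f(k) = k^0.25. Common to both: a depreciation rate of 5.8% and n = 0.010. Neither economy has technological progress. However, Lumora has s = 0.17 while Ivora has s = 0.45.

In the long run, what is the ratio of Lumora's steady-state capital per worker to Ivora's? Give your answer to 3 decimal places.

k*_L / k*_I ≈ 0.273

Steady-state k* = [s/(n + δ)]^(1/(1−α)), so the ratio is [ (s_L/(n + δ)_L) / (s_I/(n + δ)_I) ]^1.3333.
s_L/(n + δ)_L = 0.17/0.068 = 2.5000; s_I/(n + δ)_I = 0.45/0.068 = 6.6176.
Ratio = (2.5000/6.6176)^1.3333 = 0.3778^1.3333 ≈ 0.2731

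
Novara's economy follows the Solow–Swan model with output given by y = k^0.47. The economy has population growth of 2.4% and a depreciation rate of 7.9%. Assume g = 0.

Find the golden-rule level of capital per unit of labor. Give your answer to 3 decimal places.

k_gold ≈ 17.534

The golden rule sets f'(k) = n + δ, i.e. α·k^(α−1) = n + δ.
So k^(1−α) = α / (n + δ) = 0.47 / 0.103 = 4.5631.
k_gold = 4.5631^(1/0.53) ≈ 17.5342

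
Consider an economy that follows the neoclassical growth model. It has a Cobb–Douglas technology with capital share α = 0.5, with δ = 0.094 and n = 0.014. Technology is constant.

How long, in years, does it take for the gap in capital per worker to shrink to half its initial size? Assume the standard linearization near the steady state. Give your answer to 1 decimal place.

half-life ≈ 12.8 years

Near the steady state the convergence rate is λ = (1 − α)(n + δ).
λ = (1 − 0.5) × 0.108 = 0.5 × 0.108 = 0.0540
Half-life = ln 2 / λ = 0.6931 / 0.0540 ≈ 12.84 years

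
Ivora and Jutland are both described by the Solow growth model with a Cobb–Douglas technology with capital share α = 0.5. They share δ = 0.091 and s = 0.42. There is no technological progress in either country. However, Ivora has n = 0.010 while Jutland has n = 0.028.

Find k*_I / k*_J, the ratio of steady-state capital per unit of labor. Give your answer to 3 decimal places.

Steady-state k* = [s/(n + δ)]^(1/(1−α)), so the ratio is [ (s_I/(n + δ)_I) / (s_J/(n + δ)_J) ]^2.
s_I/(n + δ)_I = 0.42/0.101 = 4.1584; s_J/(n + δ)_J = 0.42/0.119 = 3.5294.
Ratio = (4.1584/3.5294)^2 = 1.1782^2 ≈ 1.3882

ratio ≈ 1.388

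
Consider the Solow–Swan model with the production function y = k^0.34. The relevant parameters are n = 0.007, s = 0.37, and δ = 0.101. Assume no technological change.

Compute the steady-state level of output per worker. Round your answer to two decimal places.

In steady state, investment equals break-even investment: s·k^α = (n + δ)·k.
Dividing both sides by k: k^(1−α) = s / (n + δ).
k^0.66 = 0.37 / (0.007 + 0.101) = 0.37 / 0.108 = 3.4259
k* = 3.4259^(1/0.66) ≈ 6.4605
y* = (k*)^α = 6.4605^0.34 ≈ 1.8858

y* ≈ 1.89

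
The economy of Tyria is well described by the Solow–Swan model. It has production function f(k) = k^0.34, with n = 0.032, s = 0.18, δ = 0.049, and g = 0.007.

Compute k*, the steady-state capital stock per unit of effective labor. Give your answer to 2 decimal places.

k* ≈ 2.96

In steady state, investment equals break-even investment: s·k^α = (n + g + δ)·k.
Dividing both sides by k: k^(1−α) = s / (n + g + δ).
k^0.66 = 0.18 / (0.032 + 0.007 + 0.049) = 0.18 / 0.088 = 2.0455
k* = 2.0455^(1/0.66) ≈ 2.9574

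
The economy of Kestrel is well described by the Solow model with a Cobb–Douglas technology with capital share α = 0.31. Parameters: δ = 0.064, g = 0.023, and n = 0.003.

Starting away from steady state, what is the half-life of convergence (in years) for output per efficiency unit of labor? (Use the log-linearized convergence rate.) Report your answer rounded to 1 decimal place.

about 11.2 years

Near the steady state the convergence rate is λ = (1 − α)(n + g + δ).
λ = (1 − 0.31) × 0.090 = 0.69 × 0.090 = 0.0621
Half-life = ln 2 / λ = 0.6931 / 0.0621 ≈ 11.16 years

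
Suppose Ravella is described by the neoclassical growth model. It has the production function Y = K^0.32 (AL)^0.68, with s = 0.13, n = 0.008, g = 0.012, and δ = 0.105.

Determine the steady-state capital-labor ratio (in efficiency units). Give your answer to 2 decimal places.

Steady state requires s·f(k) = (n + g + δ)·k, i.e. s·k^α = (n + g + δ)·k.
Dividing both sides by k: k^(1−α) = s / (n + g + δ).
k^0.68 = 0.13 / (0.008 + 0.012 + 0.105) = 0.13 / 0.125 = 1.0400
k* = 1.0400^(1/0.68) ≈ 1.0594

k* = 1.06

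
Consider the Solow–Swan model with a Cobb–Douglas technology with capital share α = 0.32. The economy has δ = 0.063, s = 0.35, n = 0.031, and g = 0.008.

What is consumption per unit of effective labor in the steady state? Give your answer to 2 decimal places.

At the steady state, Δk = 0, so s·k^α = (n + g + δ)·k.
Rearranging, k^(1−α) = s / (n + g + δ).
k^0.68 = 0.35 / (0.031 + 0.008 + 0.063) = 0.35 / 0.102 = 3.4314
k* = 3.4314^(1/0.68) ≈ 6.1300
y* = (k*)^α = 6.1300^0.32 ≈ 1.7864
c* = (1 − s)·y* = (1 − 0.35) × 1.7864 ≈ 1.1612

c* = 1.16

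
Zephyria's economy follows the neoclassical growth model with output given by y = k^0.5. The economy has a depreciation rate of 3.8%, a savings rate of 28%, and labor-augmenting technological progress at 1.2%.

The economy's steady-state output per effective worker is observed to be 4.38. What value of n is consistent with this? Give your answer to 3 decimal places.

In steady state, investment equals break-even investment: s·k^α = (n + g + δ)·k.
Since y* = [s/(n + g + δ)]^(α/(1−α)), we have s/(n + g + δ) = (y*)^((1−α)/α) = 4.38^1 = 4.3800.
Therefore n + g + δ = s / 4.3800 = 0.28 / 4.3800 = 0.0639, so n = 0.0639 − 0.050 = 0.0139.

n ≈ 0.014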